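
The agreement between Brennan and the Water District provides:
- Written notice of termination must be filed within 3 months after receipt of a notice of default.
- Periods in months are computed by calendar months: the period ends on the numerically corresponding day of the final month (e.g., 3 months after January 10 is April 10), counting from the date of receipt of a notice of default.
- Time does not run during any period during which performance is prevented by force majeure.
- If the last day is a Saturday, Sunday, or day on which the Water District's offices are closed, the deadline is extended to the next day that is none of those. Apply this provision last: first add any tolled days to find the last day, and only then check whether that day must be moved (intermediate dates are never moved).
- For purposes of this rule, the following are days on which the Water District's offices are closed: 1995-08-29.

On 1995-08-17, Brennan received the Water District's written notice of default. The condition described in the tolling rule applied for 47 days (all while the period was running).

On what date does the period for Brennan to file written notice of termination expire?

3 months after 1995-08-17 is November 17, 1995.
Tolling adds 47 days: November 17, 1995 + 47 days = January 3, 1996.
January 3, 1996 is a Wednesday and not a day on which the Water District's offices are closed, so no extension applies.

January 3, 1996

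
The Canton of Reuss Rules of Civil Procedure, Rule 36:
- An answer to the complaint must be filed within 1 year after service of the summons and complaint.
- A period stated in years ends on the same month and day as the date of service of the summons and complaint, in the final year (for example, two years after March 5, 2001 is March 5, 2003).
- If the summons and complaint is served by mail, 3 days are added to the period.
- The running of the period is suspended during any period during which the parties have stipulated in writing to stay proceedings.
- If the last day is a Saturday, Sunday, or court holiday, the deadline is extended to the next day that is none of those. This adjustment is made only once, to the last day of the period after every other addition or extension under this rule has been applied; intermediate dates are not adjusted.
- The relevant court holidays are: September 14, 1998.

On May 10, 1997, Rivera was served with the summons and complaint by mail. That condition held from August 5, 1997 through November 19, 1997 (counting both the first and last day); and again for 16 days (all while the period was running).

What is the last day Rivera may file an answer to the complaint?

1 year after May 10, 1997 is May 10, 1998.
Service was by mail, adding 3 days: May 10, 1998 + 3 days = May 13, 1998.
From August 5, 1997 through November 19, 1997 inclusive is 107 days; tolling adds 107 days: May 13, 1998 + 107 days = August 28, 1998.
Tolling adds 16 days: August 28, 1998 + 16 days = September 13, 1998.
September 13, 1998 is Sunday; September 14, 1998 is a listed holiday. The next qualifying day is September 15, 1998.

September 15, 1998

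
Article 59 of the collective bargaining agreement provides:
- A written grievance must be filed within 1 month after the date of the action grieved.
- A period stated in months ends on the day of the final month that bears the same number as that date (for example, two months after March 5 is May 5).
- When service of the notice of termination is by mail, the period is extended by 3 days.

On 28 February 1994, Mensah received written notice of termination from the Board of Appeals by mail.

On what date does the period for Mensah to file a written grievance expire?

March 31, 1994

1 month after 28 February 1994 is March 28, 1994.
Service was by mail, adding 3 days: March 28, 1994 + 3 days = March 31, 1994.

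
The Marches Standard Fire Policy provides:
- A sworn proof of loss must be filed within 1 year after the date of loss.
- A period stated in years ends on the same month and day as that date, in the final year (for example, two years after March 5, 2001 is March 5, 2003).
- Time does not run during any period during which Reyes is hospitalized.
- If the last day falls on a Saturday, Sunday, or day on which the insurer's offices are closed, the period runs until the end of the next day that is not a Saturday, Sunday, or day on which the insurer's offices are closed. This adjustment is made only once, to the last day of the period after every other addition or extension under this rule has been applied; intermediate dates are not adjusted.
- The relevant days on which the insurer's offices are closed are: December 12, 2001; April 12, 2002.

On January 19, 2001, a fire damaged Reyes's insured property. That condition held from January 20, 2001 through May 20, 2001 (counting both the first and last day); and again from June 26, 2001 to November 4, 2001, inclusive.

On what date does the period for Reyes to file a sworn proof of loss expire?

September 30, 2002

1 year after January 19, 2001 is January 19, 2002.
From January 20, 2001 through May 20, 2001 inclusive is 121 days; tolling adds 121 days: January 19, 2002 + 121 days = May 20, 2002.
From June 26, 2001 through November 4, 2001 inclusive is 132 days; tolling adds 132 days: May 20, 2002 + 132 days = September 29, 2002.
September 29, 2002 is Sunday. The next qualifying day is September 30, 2002.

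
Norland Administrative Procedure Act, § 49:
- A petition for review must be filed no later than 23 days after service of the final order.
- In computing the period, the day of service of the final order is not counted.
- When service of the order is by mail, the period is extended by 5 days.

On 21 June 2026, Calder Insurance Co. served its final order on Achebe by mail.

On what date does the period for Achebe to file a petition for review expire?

July 19, 2026

23 days after 21 June 2026 is July 14, 2026.
Service was by mail, adding 5 days: July 14, 2026 + 5 days = July 19, 2026.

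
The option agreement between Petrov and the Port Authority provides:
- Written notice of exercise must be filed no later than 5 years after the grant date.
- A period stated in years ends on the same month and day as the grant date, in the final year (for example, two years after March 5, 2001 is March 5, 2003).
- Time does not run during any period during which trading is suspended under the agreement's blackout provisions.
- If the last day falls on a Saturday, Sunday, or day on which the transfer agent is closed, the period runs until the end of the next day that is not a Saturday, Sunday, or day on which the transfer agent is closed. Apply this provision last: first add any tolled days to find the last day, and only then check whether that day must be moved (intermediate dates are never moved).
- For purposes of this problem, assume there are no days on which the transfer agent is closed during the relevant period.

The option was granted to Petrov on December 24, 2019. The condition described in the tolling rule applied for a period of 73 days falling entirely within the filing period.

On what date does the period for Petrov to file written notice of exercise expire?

5 years after December 24, 2019 is December 24, 2024.
Tolling adds 73 days: December 24, 2024 + 73 days = March 7, 2025.
March 7, 2025 is a Friday and not a day on which the transfer agent is closed, so no extension applies.

March 7, 2025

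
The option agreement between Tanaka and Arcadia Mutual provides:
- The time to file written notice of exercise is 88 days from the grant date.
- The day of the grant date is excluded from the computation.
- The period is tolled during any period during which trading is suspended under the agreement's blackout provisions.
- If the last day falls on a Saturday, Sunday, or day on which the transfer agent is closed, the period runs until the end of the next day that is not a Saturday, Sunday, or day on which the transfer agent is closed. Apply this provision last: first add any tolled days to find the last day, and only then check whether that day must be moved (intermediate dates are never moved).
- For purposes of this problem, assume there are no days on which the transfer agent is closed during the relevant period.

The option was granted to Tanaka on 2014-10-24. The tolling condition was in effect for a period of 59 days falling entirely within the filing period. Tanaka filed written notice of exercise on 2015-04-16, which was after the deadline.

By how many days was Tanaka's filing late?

88 days after 2014-10-24 is January 20, 2015.
Tolling adds 59 days: January 20, 2015 + 59 days = March 20, 2015.
March 20, 2015 is a Friday and not a day on which the transfer agent is closed, so no extension applies.
The deadline is March 20, 2015; from March 20, 2015 to April 16, 2015 is 27 days.

27 days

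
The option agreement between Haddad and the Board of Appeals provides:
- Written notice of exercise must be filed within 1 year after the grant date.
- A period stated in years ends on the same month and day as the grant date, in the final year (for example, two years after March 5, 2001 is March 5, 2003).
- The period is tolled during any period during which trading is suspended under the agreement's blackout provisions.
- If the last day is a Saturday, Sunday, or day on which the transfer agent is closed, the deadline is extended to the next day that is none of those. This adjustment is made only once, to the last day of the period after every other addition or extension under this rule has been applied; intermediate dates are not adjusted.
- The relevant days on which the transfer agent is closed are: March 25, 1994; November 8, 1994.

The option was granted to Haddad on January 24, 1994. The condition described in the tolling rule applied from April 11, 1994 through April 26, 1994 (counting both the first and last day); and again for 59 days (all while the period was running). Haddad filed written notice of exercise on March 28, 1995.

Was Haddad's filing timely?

1 year after January 24, 1994 is January 24, 1995.
From April 11, 1994 through April 26, 1994 inclusive is 16 days; tolling adds 16 days: January 24, 1995 + 16 days = February 9, 1995.
Tolling adds 59 days: February 9, 1995 + 59 days = April 9, 1995.
April 9, 1995 is Sunday. The next qualifying day is April 10, 1995.
The deadline is April 10, 1995; the filing on March 28, 1995 is on or before that date.

Yes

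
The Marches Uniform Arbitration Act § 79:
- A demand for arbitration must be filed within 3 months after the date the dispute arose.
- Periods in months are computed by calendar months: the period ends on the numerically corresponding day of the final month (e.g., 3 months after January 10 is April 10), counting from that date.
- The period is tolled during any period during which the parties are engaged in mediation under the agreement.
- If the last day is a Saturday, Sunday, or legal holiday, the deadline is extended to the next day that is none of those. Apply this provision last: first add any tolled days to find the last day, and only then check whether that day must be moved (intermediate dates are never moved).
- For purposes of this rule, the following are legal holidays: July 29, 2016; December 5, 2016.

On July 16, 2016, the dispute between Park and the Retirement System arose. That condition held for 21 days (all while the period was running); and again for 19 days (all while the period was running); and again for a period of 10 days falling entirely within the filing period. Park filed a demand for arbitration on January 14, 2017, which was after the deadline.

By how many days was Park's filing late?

3 months after July 16, 2016 is October 16, 2016.
Tolling adds 21 days: October 16, 2016 + 21 days = November 6, 2016.
Tolling adds 19 days: November 6, 2016 + 19 days = November 25, 2016.
Tolling adds 10 days: November 25, 2016 + 10 days = December 5, 2016.
December 5, 2016 is a listed holiday. The next qualifying day is December 6, 2016.
The deadline is December 6, 2016; from December 6, 2016 to January 14, 2017 is 39 days.

39 days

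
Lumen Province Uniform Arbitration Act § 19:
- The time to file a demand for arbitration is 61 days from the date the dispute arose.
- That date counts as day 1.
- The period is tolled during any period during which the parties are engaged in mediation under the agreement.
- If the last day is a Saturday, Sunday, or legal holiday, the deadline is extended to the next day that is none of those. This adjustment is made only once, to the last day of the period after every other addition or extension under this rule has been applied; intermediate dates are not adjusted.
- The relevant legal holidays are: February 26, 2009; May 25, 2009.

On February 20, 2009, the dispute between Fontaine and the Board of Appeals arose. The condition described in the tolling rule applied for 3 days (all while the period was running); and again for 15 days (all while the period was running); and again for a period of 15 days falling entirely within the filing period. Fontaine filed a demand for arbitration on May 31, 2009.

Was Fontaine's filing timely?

No

Counting February 20, 2009 as day 1, day 61 is April 21, 2009.
Tolling adds 3 days: April 21, 2009 + 3 days = April 24, 2009.
Tolling adds 15 days: April 24, 2009 + 15 days = May 9, 2009.
Tolling adds 15 days: May 9, 2009 + 15 days = May 24, 2009.
May 24, 2009 is Sunday; May 25, 2009 is a listed holiday. The next qualifying day is May 26, 2009.
The deadline is May 26, 2009; the filing on May 31, 2009 is after that date.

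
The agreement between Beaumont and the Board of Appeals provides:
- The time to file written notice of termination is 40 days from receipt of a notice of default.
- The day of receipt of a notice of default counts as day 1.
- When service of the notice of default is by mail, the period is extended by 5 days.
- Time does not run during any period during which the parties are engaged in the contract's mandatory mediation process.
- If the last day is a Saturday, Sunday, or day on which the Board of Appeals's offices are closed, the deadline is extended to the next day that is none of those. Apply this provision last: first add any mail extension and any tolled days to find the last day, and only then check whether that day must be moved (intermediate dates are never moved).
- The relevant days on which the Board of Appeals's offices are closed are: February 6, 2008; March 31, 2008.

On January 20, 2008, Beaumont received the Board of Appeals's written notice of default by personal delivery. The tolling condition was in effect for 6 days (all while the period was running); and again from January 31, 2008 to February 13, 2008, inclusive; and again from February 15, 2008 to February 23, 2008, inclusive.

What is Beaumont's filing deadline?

Counting January 20, 2008 as day 1, day 40 is February 28, 2008.
Service was not by mail, so no mail extension applies.
Tolling adds 6 days: February 28, 2008 + 6 days = March 5, 2008.
From January 31, 2008 through February 13, 2008 inclusive is 14 days; tolling adds 14 days: March 5, 2008 + 14 days = March 19, 2008.
From February 15, 2008 through February 23, 2008 inclusive is 9 days; tolling adds 9 days: March 19, 2008 + 9 days = March 28, 2008.
March 28, 2008 is a Friday and not a day on which the Board of Appeals's offices are closed, so no extension applies.

March 28, 2008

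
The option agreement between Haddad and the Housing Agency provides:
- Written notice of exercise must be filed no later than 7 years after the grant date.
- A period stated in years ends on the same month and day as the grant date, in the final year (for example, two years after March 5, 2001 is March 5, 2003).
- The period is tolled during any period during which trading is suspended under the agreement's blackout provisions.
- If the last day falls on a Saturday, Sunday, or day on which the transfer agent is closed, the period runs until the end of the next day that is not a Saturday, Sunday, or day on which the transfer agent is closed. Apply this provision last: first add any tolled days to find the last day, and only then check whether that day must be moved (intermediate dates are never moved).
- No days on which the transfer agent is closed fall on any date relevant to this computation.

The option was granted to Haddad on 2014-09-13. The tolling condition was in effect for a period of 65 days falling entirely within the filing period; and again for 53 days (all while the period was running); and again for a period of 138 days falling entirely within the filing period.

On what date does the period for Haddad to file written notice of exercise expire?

May 27, 2022

7 years after 2014-09-13 is September 13, 2021.
Tolling adds 65 days: September 13, 2021 + 65 days = November 17, 2021.
Tolling adds 53 days: November 17, 2021 + 53 days = January 9, 2022.
Tolling adds 138 days: January 9, 2022 + 138 days = May 27, 2022.
May 27, 2022 is a Friday and not a day on which the transfer agent is closed, so no extension applies.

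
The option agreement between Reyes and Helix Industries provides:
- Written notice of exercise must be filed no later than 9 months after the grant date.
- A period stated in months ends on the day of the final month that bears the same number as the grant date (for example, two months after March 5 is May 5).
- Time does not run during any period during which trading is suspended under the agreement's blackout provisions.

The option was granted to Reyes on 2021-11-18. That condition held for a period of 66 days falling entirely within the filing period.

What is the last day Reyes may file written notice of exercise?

October 23, 2022

9 months after 2021-11-18 is August 18, 2022.
Tolling adds 66 days: August 18, 2022 + 66 days = October 23, 2022.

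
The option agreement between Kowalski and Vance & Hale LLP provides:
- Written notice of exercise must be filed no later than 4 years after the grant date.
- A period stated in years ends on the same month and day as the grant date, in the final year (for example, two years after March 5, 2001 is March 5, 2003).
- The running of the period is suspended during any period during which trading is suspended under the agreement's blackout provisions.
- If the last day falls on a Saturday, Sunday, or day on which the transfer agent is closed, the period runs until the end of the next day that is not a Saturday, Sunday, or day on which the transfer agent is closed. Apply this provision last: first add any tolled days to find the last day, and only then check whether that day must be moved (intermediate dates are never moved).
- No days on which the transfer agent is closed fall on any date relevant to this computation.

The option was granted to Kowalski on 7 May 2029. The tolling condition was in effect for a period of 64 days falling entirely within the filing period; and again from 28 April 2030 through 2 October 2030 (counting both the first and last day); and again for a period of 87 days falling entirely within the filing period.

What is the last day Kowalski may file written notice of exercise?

4 years after 7 May 2029 is May 7, 2033.
Tolling adds 64 days: May 7, 2033 + 64 days = July 10, 2033.
From April 28, 2030 through October 2, 2030 inclusive is 158 days; tolling adds 158 days: July 10, 2033 + 158 days = December 15, 2033.
Tolling adds 87 days: December 15, 2033 + 87 days = March 12, 2034.
March 12, 2034 is Sunday. The next qualifying day is March 13, 2034.

March 13, 2034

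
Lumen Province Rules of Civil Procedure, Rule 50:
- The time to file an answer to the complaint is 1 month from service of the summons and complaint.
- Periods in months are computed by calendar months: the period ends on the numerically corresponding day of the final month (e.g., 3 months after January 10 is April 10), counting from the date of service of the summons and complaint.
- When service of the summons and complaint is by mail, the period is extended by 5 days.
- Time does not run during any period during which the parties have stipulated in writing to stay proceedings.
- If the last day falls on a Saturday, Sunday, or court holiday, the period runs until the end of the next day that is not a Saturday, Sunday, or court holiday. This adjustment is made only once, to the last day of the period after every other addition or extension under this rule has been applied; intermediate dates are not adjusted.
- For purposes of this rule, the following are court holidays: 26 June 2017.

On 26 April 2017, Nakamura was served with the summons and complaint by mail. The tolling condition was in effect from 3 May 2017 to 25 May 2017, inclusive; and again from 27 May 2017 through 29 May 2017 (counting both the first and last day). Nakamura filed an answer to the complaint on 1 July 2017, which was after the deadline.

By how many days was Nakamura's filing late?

1 month after 26 April 2017 is May 26, 2017.
Service was by mail, adding 5 days: May 26, 2017 + 5 days = May 31, 2017.
From May 3, 2017 through May 25, 2017 inclusive is 23 days; tolling adds 23 days: May 31, 2017 + 23 days = June 23, 2017.
From May 27, 2017 through May 29, 2017 inclusive is 3 days; tolling adds 3 days: June 23, 2017 + 3 days = June 26, 2017.
June 26, 2017 is a listed holiday. The next qualifying day is June 27, 2017.
The deadline is June 27, 2017; from June 27, 2017 to July 1, 2017 is 4 days.

4 days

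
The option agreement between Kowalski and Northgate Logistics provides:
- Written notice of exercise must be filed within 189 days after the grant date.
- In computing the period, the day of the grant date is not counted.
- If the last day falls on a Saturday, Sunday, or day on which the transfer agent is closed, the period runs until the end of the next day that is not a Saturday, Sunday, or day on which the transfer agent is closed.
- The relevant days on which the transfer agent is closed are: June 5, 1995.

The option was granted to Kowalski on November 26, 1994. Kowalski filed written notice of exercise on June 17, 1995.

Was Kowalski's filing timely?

No

189 days after November 26, 1994 is June 3, 1995.
June 3, 1995 is Saturday; June 4, 1995 is Sunday; June 5, 1995 is a listed holiday. The next qualifying day is June 6, 1995.
The deadline is June 6, 1995; the filing on June 17, 1995 is after that date.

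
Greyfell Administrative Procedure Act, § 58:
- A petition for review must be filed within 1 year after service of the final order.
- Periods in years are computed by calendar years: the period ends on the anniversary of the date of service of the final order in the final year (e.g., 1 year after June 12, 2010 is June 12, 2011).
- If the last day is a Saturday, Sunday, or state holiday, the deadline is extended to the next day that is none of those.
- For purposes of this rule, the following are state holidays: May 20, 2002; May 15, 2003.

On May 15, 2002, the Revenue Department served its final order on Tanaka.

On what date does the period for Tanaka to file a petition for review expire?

1 year after May 15, 2002 is May 15, 2003.
May 15, 2003 is a listed holiday. The next qualifying day is May 16, 2003.

May 16, 2003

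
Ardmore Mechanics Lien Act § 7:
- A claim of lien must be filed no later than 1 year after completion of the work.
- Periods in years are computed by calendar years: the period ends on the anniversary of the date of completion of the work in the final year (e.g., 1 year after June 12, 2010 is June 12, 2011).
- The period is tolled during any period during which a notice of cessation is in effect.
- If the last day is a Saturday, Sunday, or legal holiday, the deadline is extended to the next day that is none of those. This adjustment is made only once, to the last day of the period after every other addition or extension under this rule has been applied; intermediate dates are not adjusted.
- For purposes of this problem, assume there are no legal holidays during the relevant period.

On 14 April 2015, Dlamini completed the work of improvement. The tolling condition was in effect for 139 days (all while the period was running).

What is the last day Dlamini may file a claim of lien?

1 year after 14 April 2015 is April 14, 2016.
Tolling adds 139 days: April 14, 2016 + 139 days = August 31, 2016.
August 31, 2016 is a Wednesday and not a legal holiday, so no extension applies.

August 31, 2016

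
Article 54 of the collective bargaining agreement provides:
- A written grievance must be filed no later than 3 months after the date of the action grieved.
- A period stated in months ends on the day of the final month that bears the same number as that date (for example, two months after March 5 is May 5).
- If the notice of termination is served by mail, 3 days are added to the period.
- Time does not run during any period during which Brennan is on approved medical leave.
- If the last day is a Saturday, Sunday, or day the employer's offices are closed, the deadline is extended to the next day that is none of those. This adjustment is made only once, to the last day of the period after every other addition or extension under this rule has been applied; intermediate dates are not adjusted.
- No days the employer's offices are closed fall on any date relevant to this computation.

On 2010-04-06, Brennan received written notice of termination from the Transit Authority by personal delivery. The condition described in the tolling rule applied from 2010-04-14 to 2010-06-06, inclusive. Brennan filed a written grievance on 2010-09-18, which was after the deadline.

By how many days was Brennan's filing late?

3 months after 2010-04-06 is July 6, 2010.
Service was not by mail, so no mail extension applies.
From April 14, 2010 through June 6, 2010 inclusive is 54 days; tolling adds 54 days: July 6, 2010 + 54 days = August 29, 2010.
August 29, 2010 is Sunday. The next qualifying day is August 30, 2010.
The deadline is August 30, 2010; from August 30, 2010 to September 18, 2010 is 19 days.

19 days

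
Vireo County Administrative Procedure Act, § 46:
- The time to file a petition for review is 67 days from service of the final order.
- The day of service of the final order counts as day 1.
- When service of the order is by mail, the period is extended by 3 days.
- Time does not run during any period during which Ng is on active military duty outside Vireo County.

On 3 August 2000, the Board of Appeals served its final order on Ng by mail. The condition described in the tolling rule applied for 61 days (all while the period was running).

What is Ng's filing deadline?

Counting 3 August 2000 as day 1, day 67 is October 8, 2000.
Service was by mail, adding 3 days: October 8, 2000 + 3 days = October 11, 2000.
Tolling adds 61 days: October 11, 2000 + 61 days = December 11, 2000.

December 11, 2000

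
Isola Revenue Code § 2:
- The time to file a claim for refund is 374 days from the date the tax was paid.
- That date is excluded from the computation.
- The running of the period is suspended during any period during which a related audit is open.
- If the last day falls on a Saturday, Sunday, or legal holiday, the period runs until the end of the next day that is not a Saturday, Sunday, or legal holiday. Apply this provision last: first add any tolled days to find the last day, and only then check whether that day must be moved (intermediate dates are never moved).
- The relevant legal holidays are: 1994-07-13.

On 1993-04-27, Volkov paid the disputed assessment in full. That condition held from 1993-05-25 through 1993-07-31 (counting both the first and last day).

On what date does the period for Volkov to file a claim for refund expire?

374 days after 1993-04-27 is May 6, 1994.
From May 25, 1993 through July 31, 1993 inclusive is 68 days; tolling adds 68 days: May 6, 1994 + 68 days = July 13, 1994.
July 13, 1994 is a listed holiday. The next qualifying day is July 14, 1994.

July 14, 1994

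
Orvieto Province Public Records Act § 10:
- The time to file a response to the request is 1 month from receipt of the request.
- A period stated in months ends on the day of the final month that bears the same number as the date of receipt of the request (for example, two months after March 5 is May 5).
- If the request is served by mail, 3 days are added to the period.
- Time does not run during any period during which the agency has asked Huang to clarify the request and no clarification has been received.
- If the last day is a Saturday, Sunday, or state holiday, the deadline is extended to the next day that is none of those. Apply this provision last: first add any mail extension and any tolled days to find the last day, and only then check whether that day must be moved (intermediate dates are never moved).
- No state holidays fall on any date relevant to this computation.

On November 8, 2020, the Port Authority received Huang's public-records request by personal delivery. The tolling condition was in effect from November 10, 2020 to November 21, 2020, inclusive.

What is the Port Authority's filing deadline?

December 21, 2020

1 month after November 8, 2020 is December 8, 2020.
Service was not by mail, so no mail extension applies.
From November 10, 2020 through November 21, 2020 inclusive is 12 days; tolling adds 12 days: December 8, 2020 + 12 days = December 20, 2020.
December 20, 2020 is Sunday. The next qualifying day is December 21, 2020.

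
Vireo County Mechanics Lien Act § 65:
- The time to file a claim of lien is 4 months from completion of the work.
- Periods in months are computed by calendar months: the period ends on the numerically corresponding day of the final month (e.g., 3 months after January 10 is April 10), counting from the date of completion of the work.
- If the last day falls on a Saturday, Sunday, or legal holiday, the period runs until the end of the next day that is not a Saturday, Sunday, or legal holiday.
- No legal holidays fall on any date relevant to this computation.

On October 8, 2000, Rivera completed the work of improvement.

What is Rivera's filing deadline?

February 8, 2001

4 months after October 8, 2000 is February 8, 2001.
February 8, 2001 is a Thursday and not a legal holiday, so no extension applies.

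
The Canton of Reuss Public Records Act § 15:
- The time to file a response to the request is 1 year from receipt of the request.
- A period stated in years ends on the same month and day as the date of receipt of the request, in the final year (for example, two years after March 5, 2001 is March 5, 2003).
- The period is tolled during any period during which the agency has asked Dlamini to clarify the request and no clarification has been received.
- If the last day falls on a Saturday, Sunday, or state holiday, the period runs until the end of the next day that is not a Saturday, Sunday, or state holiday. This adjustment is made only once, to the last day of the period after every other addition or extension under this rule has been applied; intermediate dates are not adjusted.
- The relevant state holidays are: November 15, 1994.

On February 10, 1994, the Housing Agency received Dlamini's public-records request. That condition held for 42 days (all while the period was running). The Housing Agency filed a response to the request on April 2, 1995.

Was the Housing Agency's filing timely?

No

1 year after February 10, 1994 is February 10, 1995.
Tolling adds 42 days: February 10, 1995 + 42 days = March 24, 1995.
March 24, 1995 is a Friday and not a state holiday, so no extension applies.
The deadline is March 24, 1995; the filing on April 2, 1995 is after that date.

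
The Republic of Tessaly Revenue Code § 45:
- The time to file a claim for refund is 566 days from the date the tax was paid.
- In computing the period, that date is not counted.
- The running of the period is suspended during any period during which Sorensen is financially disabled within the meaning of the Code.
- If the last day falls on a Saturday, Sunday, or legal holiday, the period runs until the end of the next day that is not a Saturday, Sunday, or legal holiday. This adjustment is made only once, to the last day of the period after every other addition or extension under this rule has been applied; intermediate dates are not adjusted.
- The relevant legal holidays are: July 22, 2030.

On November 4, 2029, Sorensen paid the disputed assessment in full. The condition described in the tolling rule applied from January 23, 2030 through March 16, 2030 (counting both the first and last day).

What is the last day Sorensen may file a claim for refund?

566 days after November 4, 2029 is May 24, 2031.
From January 23, 2030 through March 16, 2030 inclusive is 53 days; tolling adds 53 days: May 24, 2031 + 53 days = July 16, 2031.
July 16, 2031 is a Wednesday and not a legal holiday, so no extension applies.

July 16, 2031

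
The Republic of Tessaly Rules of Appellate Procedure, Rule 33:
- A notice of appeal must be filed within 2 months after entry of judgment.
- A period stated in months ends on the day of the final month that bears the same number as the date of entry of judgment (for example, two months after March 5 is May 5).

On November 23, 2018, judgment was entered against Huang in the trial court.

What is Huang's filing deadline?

January 23, 2019

2 months after November 23, 2018 is January 23, 2019.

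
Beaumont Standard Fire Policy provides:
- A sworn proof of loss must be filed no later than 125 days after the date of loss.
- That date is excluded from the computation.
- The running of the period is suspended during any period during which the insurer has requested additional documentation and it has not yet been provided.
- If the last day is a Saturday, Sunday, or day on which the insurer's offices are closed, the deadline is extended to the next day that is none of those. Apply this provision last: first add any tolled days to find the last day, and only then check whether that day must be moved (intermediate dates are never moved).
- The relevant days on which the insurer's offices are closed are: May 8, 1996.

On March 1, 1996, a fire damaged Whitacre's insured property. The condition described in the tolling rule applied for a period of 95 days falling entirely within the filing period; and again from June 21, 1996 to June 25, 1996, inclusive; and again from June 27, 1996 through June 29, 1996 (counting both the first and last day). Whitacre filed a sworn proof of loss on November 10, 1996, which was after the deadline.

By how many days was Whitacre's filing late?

125 days after March 1, 1996 is July 4, 1996.
Tolling adds 95 days: July 4, 1996 + 95 days = October 7, 1996.
From June 21, 1996 through June 25, 1996 inclusive is 5 days; tolling adds 5 days: October 7, 1996 + 5 days = October 12, 1996.
From June 27, 1996 through June 29, 1996 inclusive is 3 days; tolling adds 3 days: October 12, 1996 + 3 days = October 15, 1996.
October 15, 1996 is a Tuesday and not a day on which the insurer's offices are closed, so no extension applies.
The deadline is October 15, 1996; from October 15, 1996 to November 10, 1996 is 26 days.

26 days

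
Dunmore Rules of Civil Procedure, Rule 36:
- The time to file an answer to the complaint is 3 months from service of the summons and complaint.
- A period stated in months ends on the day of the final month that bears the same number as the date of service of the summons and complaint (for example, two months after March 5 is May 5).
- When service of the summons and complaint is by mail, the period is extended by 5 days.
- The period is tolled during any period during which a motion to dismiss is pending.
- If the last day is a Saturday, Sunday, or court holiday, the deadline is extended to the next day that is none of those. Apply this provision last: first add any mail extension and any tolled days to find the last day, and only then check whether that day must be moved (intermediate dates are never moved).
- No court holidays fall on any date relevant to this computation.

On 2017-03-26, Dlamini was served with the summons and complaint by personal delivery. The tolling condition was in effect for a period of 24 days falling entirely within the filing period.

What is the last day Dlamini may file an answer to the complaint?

July 20, 2017

3 months after 2017-03-26 is June 26, 2017.
Service was not by mail, so no mail extension applies.
Tolling adds 24 days: June 26, 2017 + 24 days = July 20, 2017.
July 20, 2017 is a Thursday and not a court holiday, so no extension applies.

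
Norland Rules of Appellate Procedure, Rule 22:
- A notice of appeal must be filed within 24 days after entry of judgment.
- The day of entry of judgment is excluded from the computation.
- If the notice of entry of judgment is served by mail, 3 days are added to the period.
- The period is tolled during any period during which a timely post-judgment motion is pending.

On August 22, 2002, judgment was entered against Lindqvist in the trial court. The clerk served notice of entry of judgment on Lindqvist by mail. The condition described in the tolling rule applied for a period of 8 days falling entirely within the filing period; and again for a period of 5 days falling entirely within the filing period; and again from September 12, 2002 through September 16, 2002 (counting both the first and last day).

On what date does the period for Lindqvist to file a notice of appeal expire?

24 days after August 22, 2002 is September 15, 2002.
Service was by mail, adding 3 days: September 15, 2002 + 3 days = September 18, 2002.
Tolling adds 8 days: September 18, 2002 + 8 days = September 26, 2002.
Tolling adds 5 days: September 26, 2002 + 5 days = October 1, 2002.
From September 12, 2002 through September 16, 2002 inclusive is 5 days; tolling adds 5 days: October 1, 2002 + 5 days = October 6, 2002.

October 6, 2002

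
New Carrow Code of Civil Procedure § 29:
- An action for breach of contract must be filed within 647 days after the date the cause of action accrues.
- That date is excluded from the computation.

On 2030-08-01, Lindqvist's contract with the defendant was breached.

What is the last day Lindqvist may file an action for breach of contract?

647 days after 2030-08-01 is May 9, 2032.

May 9, 2032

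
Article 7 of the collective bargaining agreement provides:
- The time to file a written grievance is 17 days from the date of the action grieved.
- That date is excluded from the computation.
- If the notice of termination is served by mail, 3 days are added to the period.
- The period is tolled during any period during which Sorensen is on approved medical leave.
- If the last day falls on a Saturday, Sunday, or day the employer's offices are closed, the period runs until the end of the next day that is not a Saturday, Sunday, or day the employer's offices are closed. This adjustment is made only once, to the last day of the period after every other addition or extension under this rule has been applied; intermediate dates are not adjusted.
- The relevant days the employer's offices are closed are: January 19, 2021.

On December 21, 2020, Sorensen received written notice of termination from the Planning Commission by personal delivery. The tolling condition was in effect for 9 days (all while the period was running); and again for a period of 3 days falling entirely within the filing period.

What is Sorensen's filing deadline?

17 days after December 21, 2020 is January 7, 2021.
Service was not by mail, so no mail extension applies.
Tolling adds 9 days: January 7, 2021 + 9 days = January 16, 2021.
Tolling adds 3 days: January 16, 2021 + 3 days = January 19, 2021.
January 19, 2021 is a listed holiday. The next qualifying day is January 20, 2021.

January 20, 2021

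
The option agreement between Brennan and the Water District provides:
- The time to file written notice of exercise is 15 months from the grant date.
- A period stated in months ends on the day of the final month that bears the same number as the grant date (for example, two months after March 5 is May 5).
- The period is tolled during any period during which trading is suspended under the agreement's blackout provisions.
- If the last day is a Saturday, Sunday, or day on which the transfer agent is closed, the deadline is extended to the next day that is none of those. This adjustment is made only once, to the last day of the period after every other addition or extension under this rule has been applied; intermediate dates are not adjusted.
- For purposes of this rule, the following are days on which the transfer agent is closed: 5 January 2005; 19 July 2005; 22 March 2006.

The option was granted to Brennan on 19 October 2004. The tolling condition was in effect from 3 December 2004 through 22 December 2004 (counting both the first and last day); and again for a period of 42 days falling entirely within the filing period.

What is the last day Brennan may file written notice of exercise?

15 months after 19 October 2004 is January 19, 2006.
From December 3, 2004 through December 22, 2004 inclusive is 20 days; tolling adds 20 days: January 19, 2006 + 20 days = February 8, 2006.
Tolling adds 42 days: February 8, 2006 + 42 days = March 22, 2006.
March 22, 2006 is a listed holiday. The next qualifying day is March 23, 2006.

March 23, 2006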